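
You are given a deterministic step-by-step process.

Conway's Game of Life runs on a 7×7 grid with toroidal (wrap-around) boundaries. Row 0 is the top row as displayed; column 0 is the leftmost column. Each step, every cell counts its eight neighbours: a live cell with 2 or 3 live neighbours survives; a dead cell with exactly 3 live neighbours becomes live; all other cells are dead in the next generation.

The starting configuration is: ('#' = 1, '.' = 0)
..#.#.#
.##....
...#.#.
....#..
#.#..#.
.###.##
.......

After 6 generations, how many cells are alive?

0) ..#.#.#
.##....
...#.#.
....#..
#.#..#.
.###.##
.......
1) .###...
.##.##.
..###..
...####
#.#..#.
#######
##..#.#
2) ......#
.....#.
.#....#
.#....#
.......
.......
.......
3) .......
#....##
.....##
.......
.......
.......
.......
4) ......#
#....#.
#....#.
.......
.......
.......
.......
5) ......#
#....#.
.......
.......
.......
.......
.......
6) ......#
......#
.......
.......
.......
.......
.......

2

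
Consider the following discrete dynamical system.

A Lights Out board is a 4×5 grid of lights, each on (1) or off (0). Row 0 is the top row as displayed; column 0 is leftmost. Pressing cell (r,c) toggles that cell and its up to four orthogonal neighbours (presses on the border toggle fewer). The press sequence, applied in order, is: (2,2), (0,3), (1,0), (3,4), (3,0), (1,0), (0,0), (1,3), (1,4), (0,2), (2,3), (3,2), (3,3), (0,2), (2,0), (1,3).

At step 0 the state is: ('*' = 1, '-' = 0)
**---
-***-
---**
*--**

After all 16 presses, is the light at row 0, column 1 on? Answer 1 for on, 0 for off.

0

step 0: **---
-***-
---**
*--**
step 1: **---
-*-*-
-**-*
*-***
step 2: *****
-*---
-**-*
*-***
step 3: -****
*----
***-*
*-***
step 4: -****
*----
***--
*-*--
step 5: -****
*----
-**--
-**--
step 6: *****
-*---
***--
-**--
step 7: --***
**---
***--
-**--
step 8: --*-*
*****
****-
-**--
step 9: --*--
***--
*****
-**--
step 10: -*-*-
**---
*****
-**--
step 11: -*-*-
**-*-
**---
-***-
step 12: -*-*-
**-*-
***--
-----
step 13: -*-*-
**-*-
****-
--***
step 14: --*--
****-
****-
--***
step 15: --*--
-***-
--**-
*-***
step 16: --**-
-*--*
--*--
*-***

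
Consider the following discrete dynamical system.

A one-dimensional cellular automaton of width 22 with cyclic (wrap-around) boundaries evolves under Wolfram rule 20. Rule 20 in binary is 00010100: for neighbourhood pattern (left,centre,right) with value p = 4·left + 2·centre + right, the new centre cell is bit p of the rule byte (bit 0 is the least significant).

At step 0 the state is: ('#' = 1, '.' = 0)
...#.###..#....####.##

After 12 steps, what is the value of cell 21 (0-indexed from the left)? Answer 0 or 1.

0

k=0  ...#.###..#....####.##
k=1  #..#....#.##..........
k=2  ##.##...#...#.........
k=3  .....#..##..##........
k=4  .....##...#...#.......
k=5  .......#..##..##......
k=6  .......##...#...#.....
k=7  .........#..##..##....
k=8  .........##...#...#...
k=9  ...........#..##..##..
k=10  ...........##...#...#.
k=11  .............#..##..##
k=12  #............##...#...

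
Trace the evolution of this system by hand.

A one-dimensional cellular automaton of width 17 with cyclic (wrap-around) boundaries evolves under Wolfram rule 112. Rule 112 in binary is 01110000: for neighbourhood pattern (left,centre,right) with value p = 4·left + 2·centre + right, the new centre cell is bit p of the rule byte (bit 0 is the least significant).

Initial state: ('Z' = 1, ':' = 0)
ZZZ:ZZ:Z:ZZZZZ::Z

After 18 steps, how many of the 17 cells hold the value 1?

step 0: ZZZ:ZZ:Z:ZZZZZ::Z
step 1: ::ZZ:ZZ:Z::::ZZ::
step 2: :::ZZ:ZZ:Z::::ZZ:
step 3: ::::ZZ:ZZ:Z::::ZZ
step 4: Z::::ZZ:ZZ:Z::::Z
step 5: ZZ::::ZZ:ZZ:Z::::
step 6: :ZZ::::ZZ:ZZ:Z:::
step 7: ::ZZ::::ZZ:ZZ:Z::
step 8: :::ZZ::::ZZ:ZZ:Z:
step 9: ::::ZZ::::ZZ:ZZ:Z
step 10: Z::::ZZ::::ZZ:ZZ:
step 11: :Z::::ZZ::::ZZ:ZZ
step 12: Z:Z::::ZZ::::ZZ:Z
step 13: ZZ:Z::::ZZ::::ZZ:
step 14: :ZZ:Z::::ZZ::::ZZ
step 15: Z:ZZ:Z::::ZZ::::Z
step 16: ZZ:ZZ:Z::::ZZ::::
step 17: :ZZ:ZZ:Z::::ZZ:::
step 18: ::ZZ:ZZ:Z::::ZZ::

7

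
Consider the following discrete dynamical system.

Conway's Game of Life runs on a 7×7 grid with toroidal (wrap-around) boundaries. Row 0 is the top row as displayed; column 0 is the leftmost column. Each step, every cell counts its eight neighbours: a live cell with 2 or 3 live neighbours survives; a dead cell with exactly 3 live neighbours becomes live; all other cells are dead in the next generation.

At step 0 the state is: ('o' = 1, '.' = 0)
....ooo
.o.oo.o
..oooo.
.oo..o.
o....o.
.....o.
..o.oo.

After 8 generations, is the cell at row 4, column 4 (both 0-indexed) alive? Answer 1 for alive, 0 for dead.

1

k=0  ....ooo
.o.oo.o
..oooo.
.oo..o.
o....o.
.....o.
..o.oo.
k=1  o.o...o
o.....o
o.....o
.oo..o.
.o..oo.
.....o.
...o...
k=2  oo....o
.....o.
.....o.
.oo.oo.
.oo.ooo
.....o.
......o
k=3  o....oo
o....o.
.....oo
ooo....
ooo...o
o...o..
.....oo
k=4  o...o..
o...o..
.....o.
..o..o.
..oo..o
.......
....o..
k=5  ...ooo.
....ooo
....ooo
..ooooo
..oo...
...o...
.......
k=6  ...o..o
.......
o......
..o...o
.....o.
..oo...
...o...
k=7  .......
.......
.......
......o
..oo...
..ooo..
...oo..
k=8  .......
.......
.......
.......
..o.o..
.......
..o.o..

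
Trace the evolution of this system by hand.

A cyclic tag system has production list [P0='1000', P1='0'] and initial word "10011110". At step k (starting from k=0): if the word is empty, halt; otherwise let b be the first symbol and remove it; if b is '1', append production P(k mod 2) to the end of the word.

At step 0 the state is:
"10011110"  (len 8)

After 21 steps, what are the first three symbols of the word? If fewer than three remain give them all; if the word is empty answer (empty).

gen 0: "10011110"  (len 8)
gen 1: "00111101000"  (len 11)
gen 2: "0111101000"  (len 10)
gen 3: "111101000"  (len 9)
gen 4: "111010000"  (len 9)
gen 5: "110100001000"  (len 12)
gen 6: "101000010000"  (len 12)
gen 7: "010000100001000"  (len 15)
gen 8: "10000100001000"  (len 14)
gen 9: "00001000010001000"  (len 17)
gen 10: "0001000010001000"  (len 16)
gen 11: "001000010001000"  (len 15)
gen 12: "01000010001000"  (len 14)
gen 13: "1000010001000"  (len 13)
gen 14: "0000100010000"  (len 13)
gen 15: "000100010000"  (len 12)
gen 16: "00100010000"  (len 11)
gen 17: "0100010000"  (len 10)
gen 18: "100010000"  (len 9)
gen 19: "000100001000"  (len 12)
gen 20: "00100001000"  (len 11)
gen 21: "0100001000"  (len 10)

010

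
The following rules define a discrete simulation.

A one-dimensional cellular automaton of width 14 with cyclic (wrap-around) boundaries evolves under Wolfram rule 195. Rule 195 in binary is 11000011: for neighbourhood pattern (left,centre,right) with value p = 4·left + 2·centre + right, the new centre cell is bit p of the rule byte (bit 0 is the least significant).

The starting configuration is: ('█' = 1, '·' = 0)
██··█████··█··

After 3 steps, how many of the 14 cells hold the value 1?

10

gen 0: ██··█████··█··
gen 1: ·█·█·████·█··█
gen 2: ······███···█·
gen 3: ██████·██·██··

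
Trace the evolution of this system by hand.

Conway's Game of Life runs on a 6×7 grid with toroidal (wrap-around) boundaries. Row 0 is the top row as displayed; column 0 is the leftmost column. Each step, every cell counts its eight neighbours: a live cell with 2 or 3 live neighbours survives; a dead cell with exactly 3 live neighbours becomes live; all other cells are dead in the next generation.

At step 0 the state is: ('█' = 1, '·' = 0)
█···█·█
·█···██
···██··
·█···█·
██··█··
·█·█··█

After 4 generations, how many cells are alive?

2

[0] █···█·█
·█···██
···██··
·█···█·
██··█··
·█·█··█
[1] ·██·█··
···█··█
█·█·█·█
████·█·
·█··███
·████·█
[2] ·█··█··
····█·█
····█··
·······
·······
······█
[3] █······
···██··
·····█·
·······
·······
·······
[4] ·······
····█··
····█··
·······
·······
·······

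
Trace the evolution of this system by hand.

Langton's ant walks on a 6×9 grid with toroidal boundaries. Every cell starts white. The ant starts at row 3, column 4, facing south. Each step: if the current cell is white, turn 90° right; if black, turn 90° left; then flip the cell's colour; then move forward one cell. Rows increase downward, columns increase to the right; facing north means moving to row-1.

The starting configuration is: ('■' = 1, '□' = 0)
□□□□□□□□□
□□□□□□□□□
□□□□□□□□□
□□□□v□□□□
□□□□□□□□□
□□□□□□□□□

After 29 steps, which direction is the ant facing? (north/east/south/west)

west

[0] □□□□□□□□□
□□□□□□□□□
□□□□□□□□□
□□□□v□□□□
□□□□□□□□□
□□□□□□□□□
[1] □□□□□□□□□
□□□□□□□□□
□□□□□□□□□
□□□<■□□□□
□□□□□□□□□
□□□□□□□□□
[2] □□□□□□□□□
□□□□□□□□□
□□□^□□□□□
□□□■■□□□□
□□□□□□□□□
□□□□□□□□□
[3] □□□□□□□□□
□□□□□□□□□
□□□■>□□□□
□□□■■□□□□
□□□□□□□□□
□□□□□□□□□
[4] □□□□□□□□□
□□□□□□□□□
□□□■■□□□□
□□□■v□□□□
□□□□□□□□□
□□□□□□□□□
[5] □□□□□□□□□
□□□□□□□□□
□□□■■□□□□
□□□■□>□□□
□□□□□□□□□
□□□□□□□□□
[6] □□□□□□□□□
□□□□□□□□□
□□□■■□□□□
□□□■□■□□□
□□□□□v□□□
□□□□□□□□□
[7] □□□□□□□□□
□□□□□□□□□
□□□■■□□□□
□□□■□■□□□
□□□□<■□□□
□□□□□□□□□
[8] □□□□□□□□□
□□□□□□□□□
□□□■■□□□□
□□□■^■□□□
□□□□■■□□□
□□□□□□□□□
[9] □□□□□□□□□
□□□□□□□□□
□□□■■□□□□
□□□■■>□□□
□□□□■■□□□
□□□□□□□□□
[10] □□□□□□□□□
□□□□□□□□□
□□□■■^□□□
□□□■■□□□□
□□□□■■□□□
□□□□□□□□□
[11] □□□□□□□□□
□□□□□□□□□
□□□■■■>□□
□□□■■□□□□
□□□□■■□□□
□□□□□□□□□
[12] □□□□□□□□□
□□□□□□□□□
□□□■■■■□□
□□□■■□v□□
□□□□■■□□□
□□□□□□□□□
[13] □□□□□□□□□
□□□□□□□□□
□□□■■■■□□
□□□■■<■□□
□□□□■■□□□
□□□□□□□□□
[14] □□□□□□□□□
□□□□□□□□□
□□□■■^■□□
□□□■■■■□□
□□□□■■□□□
□□□□□□□□□
[15] □□□□□□□□□
□□□□□□□□□
□□□■<□■□□
□□□■■■■□□
□□□□■■□□□
□□□□□□□□□
[16] □□□□□□□□□
□□□□□□□□□
□□□■□□■□□
□□□■v■■□□
□□□□■■□□□
□□□□□□□□□
[17] □□□□□□□□□
□□□□□□□□□
□□□■□□■□□
□□□■□>■□□
□□□□■■□□□
□□□□□□□□□
[18] □□□□□□□□□
□□□□□□□□□
□□□■□^■□□
□□□■□□■□□
□□□□■■□□□
□□□□□□□□□
[19] □□□□□□□□□
□□□□□□□□□
□□□■□■>□□
□□□■□□■□□
□□□□■■□□□
□□□□□□□□□
[20] □□□□□□□□□
□□□□□□^□□
□□□■□■□□□
□□□■□□■□□
□□□□■■□□□
□□□□□□□□□
[21] □□□□□□□□□
□□□□□□■>□
□□□■□■□□□
□□□■□□■□□
□□□□■■□□□
□□□□□□□□□
[22] □□□□□□□□□
□□□□□□■■□
□□□■□■□v□
□□□■□□■□□
□□□□■■□□□
□□□□□□□□□
[23] □□□□□□□□□
□□□□□□■■□
□□□■□■<■□
□□□■□□■□□
□□□□■■□□□
□□□□□□□□□
[24] □□□□□□□□□
□□□□□□^■□
□□□■□■■■□
□□□■□□■□□
□□□□■■□□□
□□□□□□□□□
[25] □□□□□□□□□
□□□□□<□■□
□□□■□■■■□
□□□■□□■□□
□□□□■■□□□
□□□□□□□□□
[26] □□□□□^□□□
□□□□□■□■□
□□□■□■■■□
□□□■□□■□□
□□□□■■□□□
□□□□□□□□□
[27] □□□□□■>□□
□□□□□■□■□
□□□■□■■■□
□□□■□□■□□
□□□□■■□□□
□□□□□□□□□
[28] □□□□□■■□□
□□□□□■v■□
□□□■□■■■□
□□□■□□■□□
□□□□■■□□□
□□□□□□□□□
[29] □□□□□■■□□
□□□□□<■■□
□□□■□■■■□
□□□■□□■□□
□□□□■■□□□
□□□□□□□□□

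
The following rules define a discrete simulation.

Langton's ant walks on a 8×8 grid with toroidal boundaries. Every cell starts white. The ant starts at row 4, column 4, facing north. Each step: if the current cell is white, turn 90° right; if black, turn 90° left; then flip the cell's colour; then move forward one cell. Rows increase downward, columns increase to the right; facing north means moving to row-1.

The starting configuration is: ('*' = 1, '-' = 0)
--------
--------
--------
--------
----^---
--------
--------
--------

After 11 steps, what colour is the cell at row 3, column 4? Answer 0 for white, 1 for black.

0) --------
--------
--------
--------
----^---
--------
--------
--------
1) --------
--------
--------
--------
----*>--
--------
--------
--------
2) --------
--------
--------
--------
----**--
-----v--
--------
--------
3) --------
--------
--------
--------
----**--
----<*--
--------
--------
4) --------
--------
--------
--------
----^*--
----**--
--------
--------
5) --------
--------
--------
--------
---<-*--
----**--
--------
--------
6) --------
--------
--------
---^----
---*-*--
----**--
--------
--------
7) --------
--------
--------
---*>---
---*-*--
----**--
--------
--------
8) --------
--------
--------
---**---
---*v*--
----**--
--------
--------
9) --------
--------
--------
---**---
---<**--
----**--
--------
--------
10) --------
--------
--------
---**---
----**--
---v**--
--------
--------
11) --------
--------
--------
---**---
----**--
--<***--
--------
--------

1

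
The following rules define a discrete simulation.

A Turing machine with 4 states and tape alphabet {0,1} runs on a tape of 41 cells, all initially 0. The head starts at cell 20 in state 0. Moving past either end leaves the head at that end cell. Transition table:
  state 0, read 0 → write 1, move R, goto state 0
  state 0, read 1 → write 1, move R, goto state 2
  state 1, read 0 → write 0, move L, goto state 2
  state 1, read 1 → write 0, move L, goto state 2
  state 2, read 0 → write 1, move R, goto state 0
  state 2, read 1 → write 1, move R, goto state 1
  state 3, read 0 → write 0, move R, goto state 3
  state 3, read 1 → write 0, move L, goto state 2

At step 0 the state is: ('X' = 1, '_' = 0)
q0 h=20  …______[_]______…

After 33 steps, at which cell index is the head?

[0] q0 h=20  …______[_]______…
[1] q0 h=21  …_____X[_]______…
[2] q0 h=22  …____XX[_]______…
[3] q0 h=23  …___XXX[_]______…
[4] q0 h=24  …__XXXX[_]______…
[5] q0 h=25  …_XXXXX[_]______…
[6] q0 h=26  …XXXXXX[_]______…
[7] q0 h=27  …XXXXXX[_]______…
[8] q0 h=28  …XXXXXX[_]______…
[9] q0 h=29  …XXXXXX[_]______…
[10] q0 h=30  …XXXXXX[_]______…
[11] q0 h=31  …XXXXXX[_]______…
[12] q0 h=32  …XXXXXX[_]______…
[13] q0 h=33  …XXXXXX[_]______…
[14] q0 h=34  …XXXXXX[_]______|
[15] q0 h=35  …XXXXXX[_]_____|
[16] q0 h=36  …XXXXXX[_]____|
[17] q0 h=37  …XXXXXX[_]___|
[18] q0 h=38  …XXXXXX[_]__|
[19] q0 h=39  …XXXXXX[_]_|
[20] q0 h=40  …XXXXXX[_]|
[21] q0 h=40  …XXXXXX[X]|
[22] q2 h=40  …XXXXXX[X]|
[23] q1 h=40  …XXXXXX[X]|
[24] q2 h=39  …XXXXXX[X]_|
[25] q1 h=40  …XXXXXX[_]|
[26] q2 h=39  …XXXXXX[X]_|
[27] q1 h=40  …XXXXXX[_]|
[28] q2 h=39  …XXXXXX[X]_|
[29] q1 h=40  …XXXXXX[_]|
[30] q2 h=39  …XXXXXX[X]_|
[31] q1 h=40  …XXXXXX[_]|
[32] q2 h=39  …XXXXXX[X]_|
[33] q1 h=40  …XXXXXX[_]|

40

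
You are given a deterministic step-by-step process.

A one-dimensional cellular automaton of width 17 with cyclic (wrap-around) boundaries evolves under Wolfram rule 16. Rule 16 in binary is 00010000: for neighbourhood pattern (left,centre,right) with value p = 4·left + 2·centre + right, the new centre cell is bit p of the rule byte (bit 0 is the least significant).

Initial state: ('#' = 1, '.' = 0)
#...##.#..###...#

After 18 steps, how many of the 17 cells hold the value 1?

[0] #...##.#..###...#
[1] .#......#....#...
[2] ..#......#....#..
[3] ...#......#....#.
[4] ....#......#....#
[5] #....#......#....
[6] .#....#......#...
[7] ..#....#......#..
[8] ...#....#......#.
[9] ....#....#......#
[10] #....#....#......
[11] .#....#....#.....
[12] ..#....#....#....
[13] ...#....#....#...
[14] ....#....#....#..
[15] .....#....#....#.
[16] ......#....#....#
[17] #......#....#....
[18] .#......#....#...

3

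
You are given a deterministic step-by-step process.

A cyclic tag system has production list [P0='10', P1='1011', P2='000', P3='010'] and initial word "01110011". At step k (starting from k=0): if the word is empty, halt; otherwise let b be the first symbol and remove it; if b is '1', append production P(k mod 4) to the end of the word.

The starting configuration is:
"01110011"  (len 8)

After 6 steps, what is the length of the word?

t=0: "01110011"  (len 8)
t=1: "1110011"  (len 7)
t=2: "1100111011"  (len 10)
t=3: "100111011000"  (len 12)
t=4: "00111011000010"  (len 14)
t=5: "0111011000010"  (len 13)
t=6: "111011000010"  (len 12)

12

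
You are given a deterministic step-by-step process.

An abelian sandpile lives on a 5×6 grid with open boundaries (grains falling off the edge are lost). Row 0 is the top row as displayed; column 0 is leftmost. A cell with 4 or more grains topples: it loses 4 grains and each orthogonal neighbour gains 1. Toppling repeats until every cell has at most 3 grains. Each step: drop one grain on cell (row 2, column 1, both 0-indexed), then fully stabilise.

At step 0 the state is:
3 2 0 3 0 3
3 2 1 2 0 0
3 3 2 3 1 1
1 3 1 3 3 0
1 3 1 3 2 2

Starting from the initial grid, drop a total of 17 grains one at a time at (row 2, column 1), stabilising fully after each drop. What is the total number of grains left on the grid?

57

[0] 3 2 0 3 0 3
3 2 1 2 0 0
3 3 2 3 1 1
1 3 1 3 3 0
1 3 1 3 2 2
[1] 1 0 1 3 0 3
2 1 2 2 0 0
1 3 3 3 1 1
3 1 2 3 3 0
2 0 2 3 2 2
[2] 1 0 1 3 0 3
2 2 3 3 0 0
2 1 2 1 3 1
3 3 1 3 1 1
2 1 0 2 0 3
[3] 1 0 1 3 0 3
2 2 3 3 0 0
2 2 2 1 3 1
3 3 1 3 1 1
2 1 0 2 0 3
[4] 1 0 1 3 0 3
2 2 3 3 0 0
2 3 2 1 3 1
3 3 1 3 1 1
2 1 0 2 0 3
[5] 1 0 1 3 0 3
3 3 3 3 0 0
0 2 3 1 3 1
1 1 2 3 1 1
3 2 0 2 0 3
[6] 1 0 1 3 0 3
3 3 3 3 0 0
0 3 3 1 3 1
1 1 2 3 1 1
3 2 0 2 0 3
[7] 2 1 3 0 1 3
0 2 2 1 1 0
2 2 1 3 3 1
1 2 3 3 1 1
3 2 0 2 0 3
[8] 2 1 3 0 1 3
0 2 2 1 1 0
2 3 1 3 3 1
1 2 3 3 1 1
3 2 0 2 0 3
[9] 2 1 3 0 1 3
0 3 2 1 1 0
3 0 2 3 3 1
1 3 3 3 1 1
3 2 0 2 0 3
[10] 2 1 3 0 1 3
0 3 2 1 1 0
3 1 2 3 3 1
1 3 3 3 1 1
3 2 0 2 0 3
[11] 2 1 3 0 1 3
0 3 2 1 1 0
3 2 2 3 3 1
1 3 3 3 1 1
3 2 0 2 0 3
[12] 2 1 3 0 1 3
0 3 2 1 1 0
3 3 2 3 3 1
1 3 3 3 1 1
3 2 0 2 0 3
[13] 2 3 0 1 1 3
2 2 1 3 2 0
1 0 3 2 0 2
3 2 2 1 3 1
3 3 1 3 0 3
[14] 2 3 0 1 1 3
2 2 1 3 2 0
1 1 3 2 0 2
3 2 2 1 3 1
3 3 1 3 0 3
[15] 2 3 0 1 1 3
2 2 1 3 2 0
1 2 3 2 0 2
3 2 2 1 3 1
3 3 1 3 0 3
[16] 2 3 0 1 1 3
2 2 1 3 2 0
1 3 3 2 0 2
3 2 2 1 3 1
3 3 1 3 0 3
[17] 2 3 0 1 1 3
2 3 2 3 2 0
2 1 0 3 0 2
3 3 3 1 3 1
3 3 1 3 0 3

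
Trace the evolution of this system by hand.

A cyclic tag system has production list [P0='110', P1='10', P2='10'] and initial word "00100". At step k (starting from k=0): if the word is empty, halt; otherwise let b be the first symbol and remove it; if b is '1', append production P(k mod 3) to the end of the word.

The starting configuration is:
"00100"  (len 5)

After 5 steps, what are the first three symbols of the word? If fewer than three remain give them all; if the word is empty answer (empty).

step 0: "00100"  (len 5)
step 1: "0100"  (len 4)
step 2: "100"  (len 3)
step 3: "0010"  (len 4)
step 4: "010"  (len 3)
step 5: "10"  (len 2)

10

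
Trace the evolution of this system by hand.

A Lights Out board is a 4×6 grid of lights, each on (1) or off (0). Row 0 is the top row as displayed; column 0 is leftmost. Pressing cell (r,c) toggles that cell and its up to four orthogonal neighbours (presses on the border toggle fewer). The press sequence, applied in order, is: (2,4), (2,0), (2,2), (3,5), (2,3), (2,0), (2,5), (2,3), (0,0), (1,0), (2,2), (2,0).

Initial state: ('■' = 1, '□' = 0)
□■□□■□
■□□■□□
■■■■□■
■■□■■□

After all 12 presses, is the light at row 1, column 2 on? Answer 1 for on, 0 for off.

gen 0: □■□□■□
■□□■□□
■■■■□■
■■□■■□
gen 1: □■□□■□
■□□■■□
■■■□■□
■■□■□□
gen 2: □■□□■□
□□□■■□
□□■□■□
□■□■□□
gen 3: □■□□■□
□□■■■□
□■□■■□
□■■■□□
gen 4: □■□□■□
□□■■■□
□■□■■■
□■■■■■
gen 5: □■□□■□
□□■□■□
□■■□□■
□■■□■■
gen 6: □■□□■□
■□■□■□
■□■□□■
■■■□■■
gen 7: □■□□■□
■□■□■■
■□■□■□
■■■□■□
gen 8: □■□□■□
■□■■■■
■□□■□□
■■■■■□
gen 9: ■□□□■□
□□■■■■
■□□■□□
■■■■■□
gen 10: □□□□■□
■■■■■■
□□□■□□
■■■■■□
gen 11: □□□□■□
■■□■■■
□■■□□□
■■□■■□
gen 12: □□□□■□
□■□■■■
■□■□□□
□■□■■□

0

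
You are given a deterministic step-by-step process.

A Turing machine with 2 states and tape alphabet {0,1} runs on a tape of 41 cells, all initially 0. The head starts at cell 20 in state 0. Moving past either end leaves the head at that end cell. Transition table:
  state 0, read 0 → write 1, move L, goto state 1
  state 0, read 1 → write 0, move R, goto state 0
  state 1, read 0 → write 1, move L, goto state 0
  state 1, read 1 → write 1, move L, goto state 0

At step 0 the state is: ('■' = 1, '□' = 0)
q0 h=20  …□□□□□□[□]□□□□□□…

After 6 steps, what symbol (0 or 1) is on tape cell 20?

1

0) q0 h=20  …□□□□□□[□]□□□□□□…
1) q1 h=19  …□□□□□□[□]■□□□□□…
2) q0 h=18  …□□□□□□[□]■■□□□□…
3) q1 h=17  …□□□□□□[□]■■■□□□…
4) q0 h=16  …□□□□□□[□]■■■■□□…
5) q1 h=15  …□□□□□□[□]■■■■■□…
6) q0 h=14  …□□□□□□[□]■■■■■■…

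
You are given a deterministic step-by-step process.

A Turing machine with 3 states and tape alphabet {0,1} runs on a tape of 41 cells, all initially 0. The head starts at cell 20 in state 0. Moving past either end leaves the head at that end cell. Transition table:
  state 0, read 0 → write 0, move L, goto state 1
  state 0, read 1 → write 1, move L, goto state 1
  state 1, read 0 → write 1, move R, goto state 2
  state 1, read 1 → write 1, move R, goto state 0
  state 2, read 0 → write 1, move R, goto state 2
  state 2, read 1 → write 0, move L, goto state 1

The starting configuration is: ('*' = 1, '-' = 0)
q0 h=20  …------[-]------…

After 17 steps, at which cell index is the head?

0) q0 h=20  …------[-]------…
1) q1 h=19  …------[-]------…
2) q2 h=20  …-----*[-]------…
3) q2 h=21  …----**[-]------…
4) q2 h=22  …---***[-]------…
5) q2 h=23  …--****[-]------…
6) q2 h=24  …-*****[-]------…
7) q2 h=25  …******[-]------…
8) q2 h=26  …******[-]------…
9) q2 h=27  …******[-]------…
10) q2 h=28  …******[-]------…
11) q2 h=29  …******[-]------…
12) q2 h=30  …******[-]------…
13) q2 h=31  …******[-]------…
14) q2 h=32  …******[-]------…
15) q2 h=33  …******[-]------…
16) q2 h=34  …******[-]------|
17) q2 h=35  …******[-]-----|

35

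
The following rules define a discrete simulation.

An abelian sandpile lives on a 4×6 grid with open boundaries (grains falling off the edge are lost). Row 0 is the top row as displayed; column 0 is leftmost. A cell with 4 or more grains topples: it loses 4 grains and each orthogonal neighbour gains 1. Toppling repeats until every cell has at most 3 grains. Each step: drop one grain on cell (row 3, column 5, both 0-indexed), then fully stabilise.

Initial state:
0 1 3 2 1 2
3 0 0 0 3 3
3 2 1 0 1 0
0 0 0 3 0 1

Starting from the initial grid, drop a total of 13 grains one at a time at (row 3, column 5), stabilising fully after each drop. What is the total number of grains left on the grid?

36

gen 0: 0 1 3 2 1 2
3 0 0 0 3 3
3 2 1 0 1 0
0 0 0 3 0 1
gen 1: 0 1 3 2 1 2
3 0 0 0 3 3
3 2 1 0 1 0
0 0 0 3 0 2
gen 2: 0 1 3 2 1 2
3 0 0 0 3 3
3 2 1 0 1 0
0 0 0 3 0 3
gen 3: 0 1 3 2 1 2
3 0 0 0 3 3
3 2 1 0 1 1
0 0 0 3 1 0
gen 4: 0 1 3 2 1 2
3 0 0 0 3 3
3 2 1 0 1 1
0 0 0 3 1 1
gen 5: 0 1 3 2 1 2
3 0 0 0 3 3
3 2 1 0 1 1
0 0 0 3 1 2
gen 6: 0 1 3 2 1 2
3 0 0 0 3 3
3 2 1 0 1 1
0 0 0 3 1 3
gen 7: 0 1 3 2 1 2
3 0 0 0 3 3
3 2 1 0 1 2
0 0 0 3 2 0
gen 8: 0 1 3 2 1 2
3 0 0 0 3 3
3 2 1 0 1 2
0 0 0 3 2 1
gen 9: 0 1 3 2 1 2
3 0 0 0 3 3
3 2 1 0 1 2
0 0 0 3 2 2
gen 10: 0 1 3 2 1 2
3 0 0 0 3 3
3 2 1 0 1 2
0 0 0 3 2 3
gen 11: 0 1 3 2 1 2
3 0 0 0 3 3
3 2 1 0 1 3
0 0 0 3 3 0
gen 12: 0 1 3 2 1 2
3 0 0 0 3 3
3 2 1 0 1 3
0 0 0 3 3 1
gen 13: 0 1 3 2 1 2
3 0 0 0 3 3
3 2 1 0 1 3
0 0 0 3 3 2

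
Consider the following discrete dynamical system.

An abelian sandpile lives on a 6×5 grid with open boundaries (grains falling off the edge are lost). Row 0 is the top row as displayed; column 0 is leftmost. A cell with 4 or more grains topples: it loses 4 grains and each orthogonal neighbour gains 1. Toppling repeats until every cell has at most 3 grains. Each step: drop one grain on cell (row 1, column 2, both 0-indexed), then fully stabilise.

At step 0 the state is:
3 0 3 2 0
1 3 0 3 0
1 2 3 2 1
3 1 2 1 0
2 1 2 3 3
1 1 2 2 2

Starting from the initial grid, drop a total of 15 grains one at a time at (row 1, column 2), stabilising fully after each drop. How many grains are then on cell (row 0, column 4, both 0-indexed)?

1

0) 3 0 3 2 0
1 3 0 3 0
1 2 3 2 1
3 1 2 1 0
2 1 2 3 3
1 1 2 2 2
1) 3 0 3 2 0
1 3 1 3 0
1 2 3 2 1
3 1 2 1 0
2 1 2 3 3
1 1 2 2 2
2) 3 0 3 2 0
1 3 2 3 0
1 2 3 2 1
3 1 2 1 0
2 1 2 3 3
1 1 2 2 2
3) 3 0 3 2 0
1 3 3 3 0
1 2 3 2 1
3 1 2 1 0
2 1 2 3 3
1 1 2 2 2
4) 3 2 2 0 1
2 2 0 3 1
2 0 3 0 2
3 2 3 2 0
2 1 2 3 3
1 1 2 2 2
5) 3 2 2 0 1
2 2 1 3 1
2 0 3 0 2
3 2 3 2 0
2 1 2 3 3
1 1 2 2 2
6) 3 2 2 0 1
2 2 2 3 1
2 0 3 0 2
3 2 3 2 0
2 1 2 3 3
1 1 2 2 2
7) 3 2 2 0 1
2 2 3 3 1
2 0 3 0 2
3 2 3 2 0
2 1 2 3 3
1 1 2 2 2
8) 3 2 3 1 1
2 3 2 0 2
2 1 1 2 2
3 3 0 3 0
2 1 3 3 3
1 1 2 2 2
9) 3 2 3 1 1
2 3 3 0 2
2 1 1 2 2
3 3 0 3 0
2 1 3 3 3
1 1 2 2 2
10) 1 1 1 2 1
0 2 2 1 2
3 2 2 2 2
3 3 0 3 0
2 1 3 3 3
1 1 2 2 2
11) 1 1 1 2 1
0 2 3 1 2
3 2 2 2 2
3 3 0 3 0
2 1 3 3 3
1 1 2 2 2
12) 1 1 2 2 1
0 3 0 2 2
3 2 3 2 2
3 3 0 3 0
2 1 3 3 3
1 1 2 2 2
13) 1 1 2 2 1
0 3 1 2 2
3 2 3 2 2
3 3 0 3 0
2 1 3 3 3
1 1 2 2 2
14) 1 1 2 2 1
0 3 2 2 2
3 2 3 2 2
3 3 0 3 0
2 1 3 3 3
1 1 2 2 2
15) 1 1 2 2 1
0 3 3 2 2
3 2 3 2 2
3 3 0 3 0
2 1 3 3 3
1 1 2 2 2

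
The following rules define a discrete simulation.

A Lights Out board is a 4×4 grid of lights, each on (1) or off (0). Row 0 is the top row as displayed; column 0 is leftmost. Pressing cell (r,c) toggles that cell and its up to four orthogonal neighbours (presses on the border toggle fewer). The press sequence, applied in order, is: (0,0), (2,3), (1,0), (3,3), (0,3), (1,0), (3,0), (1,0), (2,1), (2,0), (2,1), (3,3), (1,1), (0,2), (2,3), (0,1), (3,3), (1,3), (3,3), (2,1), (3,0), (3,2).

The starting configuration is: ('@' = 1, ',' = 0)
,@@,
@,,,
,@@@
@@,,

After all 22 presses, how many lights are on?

10

step 0: ,@@,
@,,,
,@@@
@@,,
step 1: @,@,
,,,,
,@@@
@@,,
step 2: @,@,
,,,@
,@,,
@@,@
step 3: ,,@,
@@,@
@@,,
@@,@
step 4: ,,@,
@@,@
@@,@
@@@,
step 5: ,,,@
@@,,
@@,@
@@@,
step 6: @,,@
,,,,
,@,@
@@@,
step 7: @,,@
,,,,
@@,@
,,@,
step 8: ,,,@
@@,,
,@,@
,,@,
step 9: ,,,@
@,,,
@,@@
,@@,
step 10: ,,,@
,,,,
,@@@
@@@,
step 11: ,,,@
,@,,
@,,@
@,@,
step 12: ,,,@
,@,,
@,,,
@,,@
step 13: ,@,@
@,@,
@@,,
@,,@
step 14: ,,@,
@,,,
@@,,
@,,@
step 15: ,,@,
@,,@
@@@@
@,,,
step 16: @@,,
@@,@
@@@@
@,,,
step 17: @@,,
@@,@
@@@,
@,@@
step 18: @@,@
@@@,
@@@@
@,@@
step 19: @@,@
@@@,
@@@,
@,,,
step 20: @@,@
@,@,
,,,,
@@,,
step 21: @@,@
@,@,
@,,,
,,,,
step 22: @@,@
@,@,
@,@,
,@@@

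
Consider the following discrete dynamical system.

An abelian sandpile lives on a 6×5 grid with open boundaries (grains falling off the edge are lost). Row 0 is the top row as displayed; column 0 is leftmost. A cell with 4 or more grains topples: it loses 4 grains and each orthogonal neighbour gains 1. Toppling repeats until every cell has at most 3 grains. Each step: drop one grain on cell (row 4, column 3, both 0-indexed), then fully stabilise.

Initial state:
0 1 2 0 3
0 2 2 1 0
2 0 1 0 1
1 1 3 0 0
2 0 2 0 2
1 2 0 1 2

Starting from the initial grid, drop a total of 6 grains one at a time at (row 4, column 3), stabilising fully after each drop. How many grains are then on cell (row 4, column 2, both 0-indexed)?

[0] 0 1 2 0 3
0 2 2 1 0
2 0 1 0 1
1 1 3 0 0
2 0 2 0 2
1 2 0 1 2
[1] 0 1 2 0 3
0 2 2 1 0
2 0 1 0 1
1 1 3 0 0
2 0 2 1 2
1 2 0 1 2
[2] 0 1 2 0 3
0 2 2 1 0
2 0 1 0 1
1 1 3 0 0
2 0 2 2 2
1 2 0 1 2
[3] 0 1 2 0 3
0 2 2 1 0
2 0 1 0 1
1 1 3 0 0
2 0 2 3 2
1 2 0 1 2
[4] 0 1 2 0 3
0 2 2 1 0
2 0 1 0 1
1 1 3 1 0
2 0 3 0 3
1 2 0 2 2
[5] 0 1 2 0 3
0 2 2 1 0
2 0 1 0 1
1 1 3 1 0
2 0 3 1 3
1 2 0 2 2
[6] 0 1 2 0 3
0 2 2 1 0
2 0 1 0 1
1 1 3 1 0
2 0 3 2 3
1 2 0 2 2

3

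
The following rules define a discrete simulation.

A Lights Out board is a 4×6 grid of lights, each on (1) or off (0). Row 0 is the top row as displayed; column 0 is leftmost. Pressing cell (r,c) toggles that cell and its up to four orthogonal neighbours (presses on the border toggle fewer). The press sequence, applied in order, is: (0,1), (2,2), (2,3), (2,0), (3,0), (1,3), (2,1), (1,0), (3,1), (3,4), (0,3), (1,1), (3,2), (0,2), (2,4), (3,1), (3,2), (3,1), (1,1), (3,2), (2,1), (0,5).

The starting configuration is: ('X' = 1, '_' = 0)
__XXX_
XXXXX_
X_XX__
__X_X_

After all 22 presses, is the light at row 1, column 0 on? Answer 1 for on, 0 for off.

step 0: __XXX_
XXXXX_
X_XX__
__X_X_
step 1: XX_XX_
X_XXX_
X_XX__
__X_X_
step 2: XX_XX_
X__XX_
XX____
____X_
step 3: XX_XX_
X___X_
XXXXX_
___XX_
step 4: XX_XX_
____X_
__XXX_
X__XX_
step 5: XX_XX_
____X_
X_XXX_
_X_XX_
step 6: XX__X_
__XX__
X_X_X_
_X_XX_
step 7: XX__X_
_XXX__
_X__X_
___XX_
step 8: _X__X_
X_XX__
XX__X_
___XX_
step 9: _X__X_
X_XX__
X___X_
XXXXX_
step 10: _X__X_
X_XX__
X_____
XXX__X
step 11: _XXX__
X_X___
X_____
XXX__X
step 12: __XX__
_X____
XX____
XXX__X
step 13: __XX__
_X____
XXX___
X__X_X
step 14: _X____
_XX___
XXX___
X__X_X
step 15: _X____
_XX_X_
XXXXXX
X__XXX
step 16: _X____
_XX_X_
X_XXXX
_XXXXX
step 17: _X____
_XX_X_
X__XXX
____XX
step 18: _X____
_XX_X_
XX_XXX
XXX_XX
step 19: ______
X___X_
X__XXX
XXX_XX
step 20: ______
X___X_
X_XXXX
X__XXX
step 21: ______
XX__X_
_X_XXX
XX_XXX
step 22: ____XX
XX__XX
_X_XXX
XX_XXX

1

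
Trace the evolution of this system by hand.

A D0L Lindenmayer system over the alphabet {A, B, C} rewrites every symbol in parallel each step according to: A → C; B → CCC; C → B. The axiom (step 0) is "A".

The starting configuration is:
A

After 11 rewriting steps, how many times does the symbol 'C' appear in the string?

t=0: A
t=1: C
t=2: B
t=3: CCC
t=4: BBB
t=5: CCCCCCCCC
t=6: BBBBBBBBB
t=7: CCCCCCCCCCCCCCCCCCCCCCCCCCC
t=8: BBBBBBBBBBBBBBBBBBBBBBBBBBB
t=9: CCCCCCCCCCCCCCCCCCCCCCCCCCCCCCCCCCCCCCCCCCCCCCCCCCCCCCCCCCCCCCCCCCCCCCCCCCCCCCCCC
t=10: BBBBBBBBBBBBBBBBBBBBBBBBBBBBBBBBBBBBBBBBBBBBBBBBBBBBBBBBBBBBBBBBBBBBBBBBBBBBBBBBB
t=11: CCCCCCCCCCCCCCCCCCCCCCCCCCCCCCCCCCCCCCCCCCCCCCCCCCCCCCCCCC…CCCCCCCCCCCCCCCCCCCCCCCCCCCCCCCCCCCCCCCCCCCCCCCCCCCCCCCCCC  (len 243)

243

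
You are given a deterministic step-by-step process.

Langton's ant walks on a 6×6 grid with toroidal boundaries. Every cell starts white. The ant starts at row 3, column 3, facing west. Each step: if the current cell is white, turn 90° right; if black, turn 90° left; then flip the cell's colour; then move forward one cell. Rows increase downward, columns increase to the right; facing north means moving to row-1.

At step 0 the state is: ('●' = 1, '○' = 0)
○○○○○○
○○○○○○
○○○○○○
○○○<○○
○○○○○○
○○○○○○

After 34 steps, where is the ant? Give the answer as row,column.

gen 0: ○○○○○○
○○○○○○
○○○○○○
○○○<○○
○○○○○○
○○○○○○
gen 1: ○○○○○○
○○○○○○
○○○^○○
○○○●○○
○○○○○○
○○○○○○
gen 2: ○○○○○○
○○○○○○
○○○●>○
○○○●○○
○○○○○○
○○○○○○
gen 3: ○○○○○○
○○○○○○
○○○●●○
○○○●v○
○○○○○○
○○○○○○
gen 4: ○○○○○○
○○○○○○
○○○●●○
○○○<●○
○○○○○○
○○○○○○
gen 5: ○○○○○○
○○○○○○
○○○●●○
○○○○●○
○○○v○○
○○○○○○
gen 6: ○○○○○○
○○○○○○
○○○●●○
○○○○●○
○○<●○○
○○○○○○
gen 7: ○○○○○○
○○○○○○
○○○●●○
○○^○●○
○○●●○○
○○○○○○
gen 8: ○○○○○○
○○○○○○
○○○●●○
○○●>●○
○○●●○○
○○○○○○
gen 9: ○○○○○○
○○○○○○
○○○●●○
○○●●●○
○○●v○○
○○○○○○
gen 10: ○○○○○○
○○○○○○
○○○●●○
○○●●●○
○○●○>○
○○○○○○
gen 11: ○○○○○○
○○○○○○
○○○●●○
○○●●●○
○○●○●○
○○○○v○
gen 12: ○○○○○○
○○○○○○
○○○●●○
○○●●●○
○○●○●○
○○○<●○
gen 13: ○○○○○○
○○○○○○
○○○●●○
○○●●●○
○○●^●○
○○○●●○
gen 14: ○○○○○○
○○○○○○
○○○●●○
○○●●●○
○○●●>○
○○○●●○
gen 15: ○○○○○○
○○○○○○
○○○●●○
○○●●^○
○○●●○○
○○○●●○
gen 16: ○○○○○○
○○○○○○
○○○●●○
○○●<○○
○○●●○○
○○○●●○
gen 17: ○○○○○○
○○○○○○
○○○●●○
○○●○○○
○○●v○○
○○○●●○
gen 18: ○○○○○○
○○○○○○
○○○●●○
○○●○○○
○○●○>○
○○○●●○
gen 19: ○○○○○○
○○○○○○
○○○●●○
○○●○○○
○○●○●○
○○○●v○
gen 20: ○○○○○○
○○○○○○
○○○●●○
○○●○○○
○○●○●○
○○○●○>
gen 21: ○○○○○v
○○○○○○
○○○●●○
○○●○○○
○○●○●○
○○○●○●
gen 22: ○○○○<●
○○○○○○
○○○●●○
○○●○○○
○○●○●○
○○○●○●
gen 23: ○○○○●●
○○○○○○
○○○●●○
○○●○○○
○○●○●○
○○○●^●
gen 24: ○○○○●●
○○○○○○
○○○●●○
○○●○○○
○○●○●○
○○○●●>
gen 25: ○○○○●●
○○○○○○
○○○●●○
○○●○○○
○○●○●^
○○○●●○
gen 26: ○○○○●●
○○○○○○
○○○●●○
○○●○○○
>○●○●●
○○○●●○
gen 27: ○○○○●●
○○○○○○
○○○●●○
○○●○○○
●○●○●●
v○○●●○
gen 28: ○○○○●●
○○○○○○
○○○●●○
○○●○○○
●○●○●●
●○○●●<
gen 29: ○○○○●●
○○○○○○
○○○●●○
○○●○○○
●○●○●^
●○○●●●
gen 30: ○○○○●●
○○○○○○
○○○●●○
○○●○○○
●○●○<○
●○○●●●
gen 31: ○○○○●●
○○○○○○
○○○●●○
○○●○○○
●○●○○○
●○○●v●
gen 32: ○○○○●●
○○○○○○
○○○●●○
○○●○○○
●○●○○○
●○○●○>
gen 33: ○○○○●●
○○○○○○
○○○●●○
○○●○○○
●○●○○^
●○○●○○
gen 34: ○○○○●●
○○○○○○
○○○●●○
○○●○○○
>○●○○●
●○○●○○

4,0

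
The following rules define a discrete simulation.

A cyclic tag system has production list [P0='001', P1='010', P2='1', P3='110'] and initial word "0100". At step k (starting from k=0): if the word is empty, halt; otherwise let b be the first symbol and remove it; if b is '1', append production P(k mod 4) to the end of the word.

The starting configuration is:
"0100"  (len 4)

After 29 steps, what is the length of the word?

[0] "0100"  (len 4)
[1] "100"  (len 3)
[2] "00010"  (len 5)
[3] "0010"  (len 4)
[4] "010"  (len 3)
[5] "10"  (len 2)
[6] "0010"  (len 4)
[7] "010"  (len 3)
[8] "10"  (len 2)
[9] "0001"  (len 4)
[10] "001"  (len 3)
[11] "01"  (len 2)
[12] "1"  (len 1)
[13] "001"  (len 3)
[14] "01"  (len 2)
[15] "1"  (len 1)
[16] "110"  (len 3)
[17] "10001"  (len 5)
[18] "0001010"  (len 7)
[19] "001010"  (len 6)
[20] "01010"  (len 5)
[21] "1010"  (len 4)
[22] "010010"  (len 6)
[23] "10010"  (len 5)
[24] "0010110"  (len 7)
[25] "010110"  (len 6)
[26] "10110"  (len 5)
[27] "01101"  (len 5)
[28] "1101"  (len 4)
[29] "101001"  (len 6)

6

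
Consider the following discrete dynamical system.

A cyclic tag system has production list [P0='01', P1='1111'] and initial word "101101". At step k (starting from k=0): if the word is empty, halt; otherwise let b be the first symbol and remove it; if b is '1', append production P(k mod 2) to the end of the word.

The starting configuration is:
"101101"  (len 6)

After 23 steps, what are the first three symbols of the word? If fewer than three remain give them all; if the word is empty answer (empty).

111

0) "101101"  (len 6)
1) "0110101"  (len 7)
2) "110101"  (len 6)
3) "1010101"  (len 7)
4) "0101011111"  (len 10)
5) "101011111"  (len 9)
6) "010111111111"  (len 12)
7) "10111111111"  (len 11)
8) "01111111111111"  (len 14)
9) "1111111111111"  (len 13)
10) "1111111111111111"  (len 16)
11) "11111111111111101"  (len 17)
12) "11111111111111011111"  (len 20)
13) "111111111111101111101"  (len 21)
14) "111111111111011111011111"  (len 24)
15) "1111111111101111101111101"  (len 25)
16) "1111111111011111011111011111"  (len 28)
17) "11111111101111101111101111101"  (len 29)
18) "11111111011111011111011111011111"  (len 32)
19) "111111101111101111101111101111101"  (len 33)
20) "111111011111011111011111011111011111"  (len 36)
21) "1111101111101111101111101111101111101"  (len 37)
22) "1111011111011111011111011111011111011111"  (len 40)
23) "11101111101111101111101111101111101111101"  (len 41)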